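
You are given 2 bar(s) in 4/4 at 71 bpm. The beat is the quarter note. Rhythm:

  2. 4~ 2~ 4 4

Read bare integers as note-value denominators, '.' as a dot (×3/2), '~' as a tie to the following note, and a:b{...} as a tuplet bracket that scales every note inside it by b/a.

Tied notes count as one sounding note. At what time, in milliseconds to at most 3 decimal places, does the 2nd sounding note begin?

1. 0.0ms @ 0 + 2535.211ms (3)
2. 2535.211ms @ 3 + 3380.282ms (4)
3. 5915.493ms @ 7 + 845.07ms (1)

note 2 onset = 3b = 2535.211ms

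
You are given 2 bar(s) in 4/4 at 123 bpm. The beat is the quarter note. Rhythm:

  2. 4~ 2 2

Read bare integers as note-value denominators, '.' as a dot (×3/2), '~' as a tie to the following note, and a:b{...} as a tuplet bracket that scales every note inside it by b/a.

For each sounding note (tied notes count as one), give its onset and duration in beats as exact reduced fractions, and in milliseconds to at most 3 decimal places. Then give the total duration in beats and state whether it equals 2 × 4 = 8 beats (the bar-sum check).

1) 0.0ms=0b +1463.415ms=3b
2) 1463.415ms=3b +1463.415ms=3b
3) 2926.829ms=6b +975.61ms=2b
Σ=8b of 8 (123bpm 4/4) — PASS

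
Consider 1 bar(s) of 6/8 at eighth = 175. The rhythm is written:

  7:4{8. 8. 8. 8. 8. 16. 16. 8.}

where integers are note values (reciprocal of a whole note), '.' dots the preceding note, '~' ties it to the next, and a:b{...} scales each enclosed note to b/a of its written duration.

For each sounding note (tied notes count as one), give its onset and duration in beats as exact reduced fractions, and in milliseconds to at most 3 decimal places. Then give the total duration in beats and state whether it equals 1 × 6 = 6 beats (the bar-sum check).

1) 0.0ms=0b +293.878ms=6/7b
2) 293.878ms=6/7b +293.878ms=6/7b
3) 587.755ms=12/7b +293.878ms=6/7b
4) 881.633ms=18/7b +293.878ms=6/7b
5) 1175.51ms=24/7b +293.878ms=6/7b
6) 1469.388ms=30/7b +146.939ms=3/7b
7) 1616.327ms=33/7b +146.939ms=3/7b
8) 1763.265ms=36/7b +293.878ms=6/7b
Σ=6b of 6 (175bpm 6/8) — PASS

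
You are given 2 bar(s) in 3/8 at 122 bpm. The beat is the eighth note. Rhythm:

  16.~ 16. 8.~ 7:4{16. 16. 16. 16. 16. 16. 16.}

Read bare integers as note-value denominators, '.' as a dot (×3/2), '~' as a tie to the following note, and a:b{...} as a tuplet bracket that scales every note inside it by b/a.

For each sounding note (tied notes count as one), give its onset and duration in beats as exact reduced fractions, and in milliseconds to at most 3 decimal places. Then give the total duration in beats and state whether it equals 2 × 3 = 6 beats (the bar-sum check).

1) 0.0ms=0b +737.705ms=3/2b
2) 737.705ms=3/2b +948.478ms=27/14b
3) 1686.183ms=24/7b +210.773ms=3/7b
4) 1896.956ms=27/7b +210.773ms=3/7b
5) 2107.728ms=30/7b +210.773ms=3/7b
6) 2318.501ms=33/7b +210.773ms=3/7b
7) 2529.274ms=36/7b +210.773ms=3/7b
8) 2740.047ms=39/7b +210.773ms=3/7b
Σ=6b of 6 (122bpm 3/8) — PASS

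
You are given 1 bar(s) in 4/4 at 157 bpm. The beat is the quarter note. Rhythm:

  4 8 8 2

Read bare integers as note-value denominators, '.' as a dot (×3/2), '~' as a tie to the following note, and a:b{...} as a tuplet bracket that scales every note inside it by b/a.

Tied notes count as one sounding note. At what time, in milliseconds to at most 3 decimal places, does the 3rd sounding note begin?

note 3 onset = 3/2b = 573.248ms

1. 0.0ms @ 0 + 382.166ms (1)
2. 382.166ms @ 1 + 191.083ms (1/2)
3. 573.248ms @ 3/2 + 191.083ms (1/2)
4. 764.331ms @ 2 + 764.331ms (2)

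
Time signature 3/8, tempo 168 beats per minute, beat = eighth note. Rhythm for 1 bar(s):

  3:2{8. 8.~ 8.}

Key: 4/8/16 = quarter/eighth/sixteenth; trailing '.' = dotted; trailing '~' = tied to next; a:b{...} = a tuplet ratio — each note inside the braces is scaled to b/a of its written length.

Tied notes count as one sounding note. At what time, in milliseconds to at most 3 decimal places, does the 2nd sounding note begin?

1. 0.0ms @ 0 + 357.143ms (1)
2. 357.143ms @ 1 + 714.286ms (2)

note 2 onset = 1b = 357.143ms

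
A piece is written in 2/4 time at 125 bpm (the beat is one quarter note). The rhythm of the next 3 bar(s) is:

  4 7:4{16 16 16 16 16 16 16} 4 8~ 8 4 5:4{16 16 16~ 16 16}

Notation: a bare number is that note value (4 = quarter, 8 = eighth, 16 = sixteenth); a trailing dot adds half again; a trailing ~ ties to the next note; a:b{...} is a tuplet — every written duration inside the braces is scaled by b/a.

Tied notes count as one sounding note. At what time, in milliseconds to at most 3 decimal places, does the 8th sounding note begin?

note 8 onset = 13/7b = 891.429ms

1. 0.0ms @ 0 + 480.0ms (1)
2. 480.0ms @ 1 + 68.571ms (1/7)
3. 548.571ms @ 8/7 + 68.571ms (1/7)
4. 617.143ms @ 9/7 + 68.571ms (1/7)
5. 685.714ms @ 10/7 + 68.571ms (1/7)
6. 754.286ms @ 11/7 + 68.571ms (1/7)
7. 822.857ms @ 12/7 + 68.571ms (1/7)
8. 891.429ms @ 13/7 + 68.571ms (1/7)
9. 960.0ms @ 2 + 480.0ms (1)
10. 1440.0ms @ 3 + 480.0ms (1)
11. 1920.0ms @ 4 + 480.0ms (1)
12. 2400.0ms @ 5 + 96.0ms (1/5)
13. 2496.0ms @ 26/5 + 96.0ms (1/5)
14. 2592.0ms @ 27/5 + 192.0ms (2/5)
15. 2784.0ms @ 29/5 + 96.0ms (1/5)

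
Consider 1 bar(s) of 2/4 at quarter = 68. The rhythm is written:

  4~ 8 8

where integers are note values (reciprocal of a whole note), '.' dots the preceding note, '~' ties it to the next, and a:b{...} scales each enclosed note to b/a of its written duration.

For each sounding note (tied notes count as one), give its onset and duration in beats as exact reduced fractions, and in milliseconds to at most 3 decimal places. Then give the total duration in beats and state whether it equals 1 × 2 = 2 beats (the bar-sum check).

1) 0.0ms=0b +1323.529ms=3/2b
2) 1323.529ms=3/2b +441.176ms=1/2b
Σ=2b of 2 (68bpm 2/4) — PASS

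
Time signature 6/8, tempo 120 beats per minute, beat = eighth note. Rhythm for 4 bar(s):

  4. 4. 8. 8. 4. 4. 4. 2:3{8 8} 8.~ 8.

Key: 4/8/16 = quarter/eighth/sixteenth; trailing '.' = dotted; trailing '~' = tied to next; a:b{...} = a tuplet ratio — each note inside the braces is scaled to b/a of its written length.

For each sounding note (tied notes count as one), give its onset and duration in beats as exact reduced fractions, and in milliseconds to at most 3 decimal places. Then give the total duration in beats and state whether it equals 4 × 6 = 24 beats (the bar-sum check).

1) 0.0ms=0b +1500.0ms=3b
2) 1500.0ms=3b +1500.0ms=3b
3) 3000.0ms=6b +750.0ms=3/2b
4) 3750.0ms=15/2b +750.0ms=3/2b
5) 4500.0ms=9b +1500.0ms=3b
6) 6000.0ms=12b +1500.0ms=3b
7) 7500.0ms=15b +1500.0ms=3b
8) 9000.0ms=18b +750.0ms=3/2b
9) 9750.0ms=39/2b +750.0ms=3/2b
10) 10500.0ms=21b +1500.0ms=3b
Σ=24b of 24 (120bpm 6/8) — PASS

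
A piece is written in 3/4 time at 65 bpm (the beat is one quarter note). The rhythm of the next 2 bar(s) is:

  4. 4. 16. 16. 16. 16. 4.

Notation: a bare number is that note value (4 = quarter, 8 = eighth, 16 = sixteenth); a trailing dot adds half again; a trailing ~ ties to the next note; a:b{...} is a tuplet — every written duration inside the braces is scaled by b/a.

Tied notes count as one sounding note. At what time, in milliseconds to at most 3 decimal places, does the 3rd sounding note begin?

1. 0.0ms @ 0 + 1384.615ms (3/2)
2. 1384.615ms @ 3/2 + 1384.615ms (3/2)
3. 2769.231ms @ 3 + 346.154ms (3/8)
4. 3115.385ms @ 27/8 + 346.154ms (3/8)
5. 3461.538ms @ 15/4 + 346.154ms (3/8)
6. 3807.692ms @ 33/8 + 346.154ms (3/8)
7. 4153.846ms @ 9/2 + 1384.615ms (3/2)

note 3 onset = 3b = 2769.231ms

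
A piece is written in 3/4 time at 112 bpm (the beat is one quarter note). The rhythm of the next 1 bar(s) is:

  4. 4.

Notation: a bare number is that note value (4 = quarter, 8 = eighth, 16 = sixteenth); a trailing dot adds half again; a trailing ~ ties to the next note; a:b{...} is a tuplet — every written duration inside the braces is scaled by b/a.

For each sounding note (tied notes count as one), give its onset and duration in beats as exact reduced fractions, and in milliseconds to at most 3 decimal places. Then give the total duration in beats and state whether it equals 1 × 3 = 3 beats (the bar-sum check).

1) 0.0ms=0b +803.571ms=3/2b
2) 803.571ms=3/2b +803.571ms=3/2b
Σ=3b of 3 (112bpm 3/4) — PASS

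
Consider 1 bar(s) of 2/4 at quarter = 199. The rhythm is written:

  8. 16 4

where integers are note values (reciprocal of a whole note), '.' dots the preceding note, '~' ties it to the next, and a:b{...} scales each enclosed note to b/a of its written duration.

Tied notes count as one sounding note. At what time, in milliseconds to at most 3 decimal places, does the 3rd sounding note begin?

note 3 onset = 1b = 301.508ms

1. 0.0ms @ 0 + 226.131ms (3/4)
2. 226.131ms @ 3/4 + 75.377ms (1/4)
3. 301.508ms @ 1 + 301.508ms (1)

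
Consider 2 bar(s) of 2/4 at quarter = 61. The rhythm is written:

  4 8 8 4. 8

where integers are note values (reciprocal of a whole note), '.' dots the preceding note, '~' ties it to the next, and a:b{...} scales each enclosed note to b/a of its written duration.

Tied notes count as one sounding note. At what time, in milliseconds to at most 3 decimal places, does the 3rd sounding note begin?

1. 0.0ms @ 0 + 983.607ms (1)
2. 983.607ms @ 1 + 491.803ms (1/2)
3. 1475.41ms @ 3/2 + 491.803ms (1/2)
4. 1967.213ms @ 2 + 1475.41ms (3/2)
5. 3442.623ms @ 7/2 + 491.803ms (1/2)

note 3 onset = 3/2b = 1475.41ms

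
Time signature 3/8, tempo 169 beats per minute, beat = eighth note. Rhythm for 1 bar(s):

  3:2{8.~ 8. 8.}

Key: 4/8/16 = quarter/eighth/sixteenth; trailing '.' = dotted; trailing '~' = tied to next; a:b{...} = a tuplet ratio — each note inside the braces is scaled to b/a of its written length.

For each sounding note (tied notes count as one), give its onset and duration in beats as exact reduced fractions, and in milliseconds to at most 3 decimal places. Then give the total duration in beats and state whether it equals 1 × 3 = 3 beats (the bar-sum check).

1) 0.0ms=0b +710.059ms=2b
2) 710.059ms=2b +355.03ms=1b
Σ=3b of 3 (169bpm 3/8) — PASS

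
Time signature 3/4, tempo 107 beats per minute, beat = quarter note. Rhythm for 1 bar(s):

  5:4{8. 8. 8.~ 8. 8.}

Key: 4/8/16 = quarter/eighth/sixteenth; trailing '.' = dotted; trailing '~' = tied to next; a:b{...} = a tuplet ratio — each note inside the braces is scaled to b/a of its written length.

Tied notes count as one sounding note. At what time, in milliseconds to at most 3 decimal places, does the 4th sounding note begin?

note 4 onset = 12/5b = 1345.794ms

1. 0.0ms @ 0 + 336.449ms (3/5)
2. 336.449ms @ 3/5 + 336.449ms (3/5)
3. 672.897ms @ 6/5 + 672.897ms (6/5)
4. 1345.794ms @ 12/5 + 336.449ms (3/5)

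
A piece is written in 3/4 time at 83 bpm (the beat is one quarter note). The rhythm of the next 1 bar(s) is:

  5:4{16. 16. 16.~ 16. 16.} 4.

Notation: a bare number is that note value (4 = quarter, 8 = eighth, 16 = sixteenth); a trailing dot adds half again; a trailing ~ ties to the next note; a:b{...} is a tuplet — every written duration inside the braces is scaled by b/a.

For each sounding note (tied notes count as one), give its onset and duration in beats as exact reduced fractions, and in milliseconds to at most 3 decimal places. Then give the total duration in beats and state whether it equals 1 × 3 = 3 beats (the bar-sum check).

1) 0.0ms=0b +216.867ms=3/10b
2) 216.867ms=3/10b +216.867ms=3/10b
3) 433.735ms=3/5b +433.735ms=3/5b
4) 867.47ms=6/5b +216.867ms=3/10b
5) 1084.337ms=3/2b +1084.337ms=3/2b
Σ=3b of 3 (83bpm 3/4) — PASS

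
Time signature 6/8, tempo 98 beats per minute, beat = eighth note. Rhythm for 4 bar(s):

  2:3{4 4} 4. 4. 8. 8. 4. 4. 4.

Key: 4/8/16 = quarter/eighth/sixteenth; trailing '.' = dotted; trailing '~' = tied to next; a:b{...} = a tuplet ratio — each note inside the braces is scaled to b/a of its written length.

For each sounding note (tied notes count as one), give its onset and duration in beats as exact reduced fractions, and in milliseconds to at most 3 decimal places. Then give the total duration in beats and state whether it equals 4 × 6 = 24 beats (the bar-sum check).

1) 0.0ms=0b +1836.735ms=3b
2) 1836.735ms=3b +1836.735ms=3b
3) 3673.469ms=6b +1836.735ms=3b
4) 5510.204ms=9b +1836.735ms=3b
5) 7346.939ms=12b +918.367ms=3/2b
6) 8265.306ms=27/2b +918.367ms=3/2b
7) 9183.673ms=15b +1836.735ms=3b
8) 11020.408ms=18b +1836.735ms=3b
9) 12857.143ms=21b +1836.735ms=3b
Σ=24b of 24 (98bpm 6/8) — PASS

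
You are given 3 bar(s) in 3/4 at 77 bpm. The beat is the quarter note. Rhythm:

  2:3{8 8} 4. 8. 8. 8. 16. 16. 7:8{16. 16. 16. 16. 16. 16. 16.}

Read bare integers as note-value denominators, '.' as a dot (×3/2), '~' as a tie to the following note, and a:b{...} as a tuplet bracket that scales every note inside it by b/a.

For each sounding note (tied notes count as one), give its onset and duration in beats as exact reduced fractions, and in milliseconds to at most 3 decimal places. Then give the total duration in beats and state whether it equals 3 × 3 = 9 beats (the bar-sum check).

1) 0.0ms=0b +584.416ms=3/4b
2) 584.416ms=3/4b +584.416ms=3/4b
3) 1168.831ms=3/2b +1168.831ms=3/2b
4) 2337.662ms=3b +584.416ms=3/4b
5) 2922.078ms=15/4b +584.416ms=3/4b
6) 3506.494ms=9/2b +584.416ms=3/4b
7) 4090.909ms=21/4b +292.208ms=3/8b
8) 4383.117ms=45/8b +292.208ms=3/8b
9) 4675.325ms=6b +333.952ms=3/7b
10) 5009.276ms=45/7b +333.952ms=3/7b
11) 5343.228ms=48/7b +333.952ms=3/7b
12) 5677.18ms=51/7b +333.952ms=3/7b
13) 6011.132ms=54/7b +333.952ms=3/7b
14) 6345.083ms=57/7b +333.952ms=3/7b
15) 6679.035ms=60/7b +333.952ms=3/7b
Σ=9b of 9 (77bpm 3/4) — PASS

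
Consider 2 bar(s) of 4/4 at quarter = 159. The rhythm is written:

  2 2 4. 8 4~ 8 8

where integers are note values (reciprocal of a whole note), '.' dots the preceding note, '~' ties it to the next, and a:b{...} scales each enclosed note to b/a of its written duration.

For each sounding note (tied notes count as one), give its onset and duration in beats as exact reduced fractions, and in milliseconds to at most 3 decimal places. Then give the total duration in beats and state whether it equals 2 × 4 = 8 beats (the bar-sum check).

1) 0.0ms=0b +754.717ms=2b
2) 754.717ms=2b +754.717ms=2b
3) 1509.434ms=4b +566.038ms=3/2b
4) 2075.472ms=11/2b +188.679ms=1/2b
5) 2264.151ms=6b +566.038ms=3/2b
6) 2830.189ms=15/2b +188.679ms=1/2b
Σ=8b of 8 (159bpm 4/4) — PASS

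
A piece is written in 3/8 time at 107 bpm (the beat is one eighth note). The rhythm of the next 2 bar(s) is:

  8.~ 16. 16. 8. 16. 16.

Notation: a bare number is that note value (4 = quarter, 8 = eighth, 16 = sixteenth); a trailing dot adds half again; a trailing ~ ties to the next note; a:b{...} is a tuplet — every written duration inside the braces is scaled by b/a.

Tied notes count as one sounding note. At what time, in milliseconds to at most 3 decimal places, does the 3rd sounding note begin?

note 3 onset = 3b = 1682.243ms

1. 0.0ms @ 0 + 1261.682ms (9/4)
2. 1261.682ms @ 9/4 + 420.561ms (3/4)
3. 1682.243ms @ 3 + 841.121ms (3/2)
4. 2523.364ms @ 9/2 + 420.561ms (3/4)
5. 2943.925ms @ 21/4 + 420.561ms (3/4)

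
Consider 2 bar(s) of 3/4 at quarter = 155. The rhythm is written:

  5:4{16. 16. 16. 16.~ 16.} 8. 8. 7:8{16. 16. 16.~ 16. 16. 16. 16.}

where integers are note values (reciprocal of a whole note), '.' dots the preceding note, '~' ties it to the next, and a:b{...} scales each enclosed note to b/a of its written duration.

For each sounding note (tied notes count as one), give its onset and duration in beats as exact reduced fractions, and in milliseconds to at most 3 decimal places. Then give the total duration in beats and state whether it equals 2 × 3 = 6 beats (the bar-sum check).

1) 0.0ms=0b +116.129ms=3/10b
2) 116.129ms=3/10b +116.129ms=3/10b
3) 232.258ms=3/5b +116.129ms=3/10b
4) 348.387ms=9/10b +232.258ms=3/5b
5) 580.645ms=3/2b +290.323ms=3/4b
6) 870.968ms=9/4b +290.323ms=3/4b
7) 1161.29ms=3b +165.899ms=3/7b
8) 1327.189ms=24/7b +165.899ms=3/7b
9) 1493.088ms=27/7b +331.797ms=6/7b
10) 1824.885ms=33/7b +165.899ms=3/7b
11) 1990.783ms=36/7b +165.899ms=3/7b
12) 2156.682ms=39/7b +165.899ms=3/7b
Σ=6b of 6 (155bpm 3/4) — PASS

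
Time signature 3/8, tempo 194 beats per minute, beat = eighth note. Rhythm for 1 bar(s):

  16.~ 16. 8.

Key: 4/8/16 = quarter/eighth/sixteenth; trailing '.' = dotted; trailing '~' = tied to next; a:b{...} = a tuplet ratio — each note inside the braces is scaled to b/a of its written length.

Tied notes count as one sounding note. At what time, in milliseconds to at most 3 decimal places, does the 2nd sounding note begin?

note 2 onset = 3/2b = 463.918ms

1. 0.0ms @ 0 + 463.918ms (3/2)
2. 463.918ms @ 3/2 + 463.918ms (3/2)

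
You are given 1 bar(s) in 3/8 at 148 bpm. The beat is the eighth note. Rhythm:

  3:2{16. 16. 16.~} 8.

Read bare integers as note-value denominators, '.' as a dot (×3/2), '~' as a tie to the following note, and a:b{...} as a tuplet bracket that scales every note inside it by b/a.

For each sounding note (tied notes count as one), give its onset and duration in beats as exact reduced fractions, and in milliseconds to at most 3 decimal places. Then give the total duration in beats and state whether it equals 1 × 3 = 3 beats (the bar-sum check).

1) 0.0ms=0b +202.703ms=1/2b
2) 202.703ms=1/2b +202.703ms=1/2b
3) 405.405ms=1b +810.811ms=2b
Σ=3b of 3 (148bpm 3/8) — PASS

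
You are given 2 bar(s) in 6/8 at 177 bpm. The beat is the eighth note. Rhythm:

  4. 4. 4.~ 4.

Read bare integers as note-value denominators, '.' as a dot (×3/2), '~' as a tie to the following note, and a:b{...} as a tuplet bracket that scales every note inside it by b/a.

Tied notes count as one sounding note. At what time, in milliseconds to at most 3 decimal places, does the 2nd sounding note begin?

note 2 onset = 3b = 1016.949ms

1. 0.0ms @ 0 + 1016.949ms (3)
2. 1016.949ms @ 3 + 1016.949ms (3)
3. 2033.898ms @ 6 + 2033.898ms (6)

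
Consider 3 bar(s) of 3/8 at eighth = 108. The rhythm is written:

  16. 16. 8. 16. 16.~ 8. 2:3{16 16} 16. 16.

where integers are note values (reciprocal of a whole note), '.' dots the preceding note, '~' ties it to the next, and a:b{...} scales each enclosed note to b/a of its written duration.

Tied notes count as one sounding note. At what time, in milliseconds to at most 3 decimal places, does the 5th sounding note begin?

note 5 onset = 15/4b = 2083.333ms

1. 0.0ms @ 0 + 416.667ms (3/4)
2. 416.667ms @ 3/4 + 416.667ms (3/4)
3. 833.333ms @ 3/2 + 833.333ms (3/2)
4. 1666.667ms @ 3 + 416.667ms (3/4)
5. 2083.333ms @ 15/4 + 1250.0ms (9/4)
6. 3333.333ms @ 6 + 416.667ms (3/4)
7. 3750.0ms @ 27/4 + 416.667ms (3/4)
8. 4166.667ms @ 15/2 + 416.667ms (3/4)
9. 4583.333ms @ 33/4 + 416.667ms (3/4)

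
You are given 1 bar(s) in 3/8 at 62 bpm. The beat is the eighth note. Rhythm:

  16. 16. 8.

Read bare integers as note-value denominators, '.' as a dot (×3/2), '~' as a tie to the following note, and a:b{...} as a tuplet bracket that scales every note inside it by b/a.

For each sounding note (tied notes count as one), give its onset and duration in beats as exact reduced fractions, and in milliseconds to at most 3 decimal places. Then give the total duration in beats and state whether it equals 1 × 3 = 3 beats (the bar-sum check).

1) 0.0ms=0b +725.806ms=3/4b
2) 725.806ms=3/4b +725.806ms=3/4b
3) 1451.613ms=3/2b +1451.613ms=3/2b
Σ=3b of 3 (62bpm 3/8) — PASS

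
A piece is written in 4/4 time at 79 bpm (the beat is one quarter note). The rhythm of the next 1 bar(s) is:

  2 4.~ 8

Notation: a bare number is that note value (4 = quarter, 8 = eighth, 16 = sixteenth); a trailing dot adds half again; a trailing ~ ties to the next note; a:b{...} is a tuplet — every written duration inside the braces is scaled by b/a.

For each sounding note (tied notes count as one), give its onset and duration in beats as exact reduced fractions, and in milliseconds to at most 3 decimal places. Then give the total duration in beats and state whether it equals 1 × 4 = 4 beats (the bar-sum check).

1) 0.0ms=0b +1518.987ms=2b
2) 1518.987ms=2b +1518.987ms=2b
Σ=4b of 4 (79bpm 4/4) — PASS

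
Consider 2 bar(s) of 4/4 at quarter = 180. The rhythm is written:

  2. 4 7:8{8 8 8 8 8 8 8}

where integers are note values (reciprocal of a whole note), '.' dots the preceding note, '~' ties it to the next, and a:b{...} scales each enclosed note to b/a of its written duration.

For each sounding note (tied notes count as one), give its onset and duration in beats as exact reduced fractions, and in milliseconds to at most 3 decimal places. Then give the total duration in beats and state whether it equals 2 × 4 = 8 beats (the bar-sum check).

1) 0.0ms=0b +1000.0ms=3b
2) 1000.0ms=3b +333.333ms=1b
3) 1333.333ms=4b +190.476ms=4/7b
4) 1523.81ms=32/7b +190.476ms=4/7b
5) 1714.286ms=36/7b +190.476ms=4/7b
6) 1904.762ms=40/7b +190.476ms=4/7b
7) 2095.238ms=44/7b +190.476ms=4/7b
8) 2285.714ms=48/7b +190.476ms=4/7b
9) 2476.19ms=52/7b +190.476ms=4/7b
Σ=8b of 8 (180bpm 4/4) — PASS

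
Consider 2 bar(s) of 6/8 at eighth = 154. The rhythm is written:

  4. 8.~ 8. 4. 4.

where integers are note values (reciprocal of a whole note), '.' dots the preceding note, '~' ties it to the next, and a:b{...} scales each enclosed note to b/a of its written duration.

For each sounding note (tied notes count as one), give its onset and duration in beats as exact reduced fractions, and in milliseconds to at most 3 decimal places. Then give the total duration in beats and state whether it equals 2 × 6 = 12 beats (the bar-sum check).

1) 0.0ms=0b +1168.831ms=3b
2) 1168.831ms=3b +1168.831ms=3b
3) 2337.662ms=6b +1168.831ms=3b
4) 3506.494ms=9b +1168.831ms=3b
Σ=12b of 12 (154bpm 6/8) — PASS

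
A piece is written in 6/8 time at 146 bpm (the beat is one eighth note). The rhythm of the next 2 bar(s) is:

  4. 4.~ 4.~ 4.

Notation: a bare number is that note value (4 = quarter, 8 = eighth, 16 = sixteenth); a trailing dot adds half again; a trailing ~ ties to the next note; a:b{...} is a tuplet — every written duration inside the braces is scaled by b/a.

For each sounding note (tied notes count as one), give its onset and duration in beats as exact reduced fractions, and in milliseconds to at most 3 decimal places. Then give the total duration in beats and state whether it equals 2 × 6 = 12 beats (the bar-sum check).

1) 0.0ms=0b +1232.877ms=3b
2) 1232.877ms=3b +3698.63ms=9b
Σ=12b of 12 (146bpm 6/8) — PASS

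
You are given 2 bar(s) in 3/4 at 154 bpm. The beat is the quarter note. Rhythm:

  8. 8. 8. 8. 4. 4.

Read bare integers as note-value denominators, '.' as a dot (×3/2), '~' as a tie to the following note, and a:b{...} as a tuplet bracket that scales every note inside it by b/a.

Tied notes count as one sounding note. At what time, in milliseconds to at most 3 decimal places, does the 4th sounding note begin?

note 4 onset = 9/4b = 876.623ms

1. 0.0ms @ 0 + 292.208ms (3/4)
2. 292.208ms @ 3/4 + 292.208ms (3/4)
3. 584.416ms @ 3/2 + 292.208ms (3/4)
4. 876.623ms @ 9/4 + 292.208ms (3/4)
5. 1168.831ms @ 3 + 584.416ms (3/2)
6. 1753.247ms @ 9/2 + 584.416ms (3/2)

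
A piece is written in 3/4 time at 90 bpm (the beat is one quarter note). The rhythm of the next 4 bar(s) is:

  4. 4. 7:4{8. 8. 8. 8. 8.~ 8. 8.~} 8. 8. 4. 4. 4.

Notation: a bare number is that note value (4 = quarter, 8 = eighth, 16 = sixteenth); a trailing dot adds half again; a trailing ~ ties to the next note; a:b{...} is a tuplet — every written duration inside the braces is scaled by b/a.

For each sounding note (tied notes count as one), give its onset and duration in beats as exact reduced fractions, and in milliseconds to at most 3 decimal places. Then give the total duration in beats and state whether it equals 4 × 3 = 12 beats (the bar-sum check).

1) 0.0ms=0b +1000.0ms=3/2b
2) 1000.0ms=3/2b +1000.0ms=3/2b
3) 2000.0ms=3b +285.714ms=3/7b
4) 2285.714ms=24/7b +285.714ms=3/7b
5) 2571.429ms=27/7b +285.714ms=3/7b
6) 2857.143ms=30/7b +285.714ms=3/7b
7) 3142.857ms=33/7b +571.429ms=6/7b
8) 3714.286ms=39/7b +785.714ms=33/28b
9) 4500.0ms=27/4b +500.0ms=3/4b
10) 5000.0ms=15/2b +1000.0ms=3/2b
11) 6000.0ms=9b +1000.0ms=3/2b
12) 7000.0ms=21/2b +1000.0ms=3/2b
Σ=12b of 12 (90bpm 3/4) — PASS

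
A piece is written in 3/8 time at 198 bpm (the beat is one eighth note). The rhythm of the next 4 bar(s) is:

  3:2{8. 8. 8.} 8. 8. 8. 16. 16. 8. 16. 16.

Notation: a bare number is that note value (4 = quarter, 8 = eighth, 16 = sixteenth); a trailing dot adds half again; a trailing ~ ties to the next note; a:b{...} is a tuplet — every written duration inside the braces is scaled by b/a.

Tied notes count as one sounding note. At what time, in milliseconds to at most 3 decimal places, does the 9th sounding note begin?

note 9 onset = 9b = 2727.273ms

1. 0.0ms @ 0 + 303.03ms (1)
2. 303.03ms @ 1 + 303.03ms (1)
3. 606.061ms @ 2 + 303.03ms (1)
4. 909.091ms @ 3 + 454.545ms (3/2)
5. 1363.636ms @ 9/2 + 454.545ms (3/2)
6. 1818.182ms @ 6 + 454.545ms (3/2)
7. 2272.727ms @ 15/2 + 227.273ms (3/4)
8. 2500.0ms @ 33/4 + 227.273ms (3/4)
9. 2727.273ms @ 9 + 454.545ms (3/2)
10. 3181.818ms @ 21/2 + 227.273ms (3/4)
11. 3409.091ms @ 45/4 + 227.273ms (3/4)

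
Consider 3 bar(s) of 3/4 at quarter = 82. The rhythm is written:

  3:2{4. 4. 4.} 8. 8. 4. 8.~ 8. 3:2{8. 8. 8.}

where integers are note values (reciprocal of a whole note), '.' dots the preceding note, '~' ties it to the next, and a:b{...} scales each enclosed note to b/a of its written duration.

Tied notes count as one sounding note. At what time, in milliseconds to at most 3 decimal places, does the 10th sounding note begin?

note 10 onset = 17/2b = 6219.512ms

1. 0.0ms @ 0 + 731.707ms (1)
2. 731.707ms @ 1 + 731.707ms (1)
3. 1463.415ms @ 2 + 731.707ms (1)
4. 2195.122ms @ 3 + 548.78ms (3/4)
5. 2743.902ms @ 15/4 + 548.78ms (3/4)
6. 3292.683ms @ 9/2 + 1097.561ms (3/2)
7. 4390.244ms @ 6 + 1097.561ms (3/2)
8. 5487.805ms @ 15/2 + 365.854ms (1/2)
9. 5853.659ms @ 8 + 365.854ms (1/2)
10. 6219.512ms @ 17/2 + 365.854ms (1/2)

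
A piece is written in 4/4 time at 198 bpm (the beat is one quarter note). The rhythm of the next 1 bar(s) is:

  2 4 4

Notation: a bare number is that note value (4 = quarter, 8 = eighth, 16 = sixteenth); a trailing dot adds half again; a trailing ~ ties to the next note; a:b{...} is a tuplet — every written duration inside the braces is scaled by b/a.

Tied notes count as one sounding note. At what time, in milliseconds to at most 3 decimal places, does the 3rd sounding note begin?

1. 0.0ms @ 0 + 606.061ms (2)
2. 606.061ms @ 2 + 303.03ms (1)
3. 909.091ms @ 3 + 303.03ms (1)

note 3 onset = 3b = 909.091ms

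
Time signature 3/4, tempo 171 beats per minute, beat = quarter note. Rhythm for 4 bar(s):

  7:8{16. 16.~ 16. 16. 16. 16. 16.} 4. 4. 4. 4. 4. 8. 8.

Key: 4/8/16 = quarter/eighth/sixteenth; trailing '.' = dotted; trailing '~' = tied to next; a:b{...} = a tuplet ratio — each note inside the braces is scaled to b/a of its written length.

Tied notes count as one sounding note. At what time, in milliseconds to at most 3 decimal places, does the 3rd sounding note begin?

note 3 onset = 9/7b = 451.128ms

1. 0.0ms @ 0 + 150.376ms (3/7)
2. 150.376ms @ 3/7 + 300.752ms (6/7)
3. 451.128ms @ 9/7 + 150.376ms (3/7)
4. 601.504ms @ 12/7 + 150.376ms (3/7)
5. 751.88ms @ 15/7 + 150.376ms (3/7)
6. 902.256ms @ 18/7 + 150.376ms (3/7)
7. 1052.632ms @ 3 + 526.316ms (3/2)
8. 1578.947ms @ 9/2 + 526.316ms (3/2)
9. 2105.263ms @ 6 + 526.316ms (3/2)
10. 2631.579ms @ 15/2 + 526.316ms (3/2)
11. 3157.895ms @ 9 + 526.316ms (3/2)
12. 3684.211ms @ 21/2 + 263.158ms (3/4)
13. 3947.368ms @ 45/4 + 263.158ms (3/4)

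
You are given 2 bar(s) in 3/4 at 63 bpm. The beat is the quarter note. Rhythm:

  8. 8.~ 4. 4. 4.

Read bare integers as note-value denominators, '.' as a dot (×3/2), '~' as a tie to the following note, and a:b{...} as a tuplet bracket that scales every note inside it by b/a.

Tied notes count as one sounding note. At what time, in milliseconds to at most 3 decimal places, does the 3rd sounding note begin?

1. 0.0ms @ 0 + 714.286ms (3/4)
2. 714.286ms @ 3/4 + 2142.857ms (9/4)
3. 2857.143ms @ 3 + 1428.571ms (3/2)
4. 4285.714ms @ 9/2 + 1428.571ms (3/2)

note 3 onset = 3b = 2857.143ms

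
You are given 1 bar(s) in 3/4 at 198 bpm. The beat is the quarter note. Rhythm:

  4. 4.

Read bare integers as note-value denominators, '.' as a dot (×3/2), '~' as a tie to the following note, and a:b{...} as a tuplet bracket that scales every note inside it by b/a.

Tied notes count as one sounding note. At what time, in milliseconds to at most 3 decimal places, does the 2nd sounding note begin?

note 2 onset = 3/2b = 454.545ms

1. 0.0ms @ 0 + 454.545ms (3/2)
2. 454.545ms @ 3/2 + 454.545ms (3/2)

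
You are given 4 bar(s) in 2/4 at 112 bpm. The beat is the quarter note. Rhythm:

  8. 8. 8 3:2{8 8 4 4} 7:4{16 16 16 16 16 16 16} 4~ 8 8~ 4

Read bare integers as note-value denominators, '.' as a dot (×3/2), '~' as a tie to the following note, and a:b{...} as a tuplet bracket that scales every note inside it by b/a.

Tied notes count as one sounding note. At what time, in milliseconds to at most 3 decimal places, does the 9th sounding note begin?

note 9 onset = 29/7b = 2219.388ms

1. 0.0ms @ 0 + 401.786ms (3/4)
2. 401.786ms @ 3/4 + 401.786ms (3/4)
3. 803.571ms @ 3/2 + 267.857ms (1/2)
4. 1071.429ms @ 2 + 178.571ms (1/3)
5. 1250.0ms @ 7/3 + 178.571ms (1/3)
6. 1428.571ms @ 8/3 + 357.143ms (2/3)
7. 1785.714ms @ 10/3 + 357.143ms (2/3)
8. 2142.857ms @ 4 + 76.531ms (1/7)
9. 2219.388ms @ 29/7 + 76.531ms (1/7)
10. 2295.918ms @ 30/7 + 76.531ms (1/7)
11. 2372.449ms @ 31/7 + 76.531ms (1/7)
12. 2448.98ms @ 32/7 + 76.531ms (1/7)
13. 2525.51ms @ 33/7 + 76.531ms (1/7)
14. 2602.041ms @ 34/7 + 76.531ms (1/7)
15. 2678.571ms @ 5 + 803.571ms (3/2)
16. 3482.143ms @ 13/2 + 803.571ms (3/2)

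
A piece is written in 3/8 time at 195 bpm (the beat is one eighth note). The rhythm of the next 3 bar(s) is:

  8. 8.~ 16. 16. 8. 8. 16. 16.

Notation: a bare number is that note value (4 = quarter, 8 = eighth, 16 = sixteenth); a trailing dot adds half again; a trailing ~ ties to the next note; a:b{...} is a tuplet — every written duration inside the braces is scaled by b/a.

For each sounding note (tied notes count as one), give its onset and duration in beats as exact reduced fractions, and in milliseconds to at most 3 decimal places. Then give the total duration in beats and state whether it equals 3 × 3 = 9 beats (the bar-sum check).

1) 0.0ms=0b +461.538ms=3/2b
2) 461.538ms=3/2b +692.308ms=9/4b
3) 1153.846ms=15/4b +230.769ms=3/4b
4) 1384.615ms=9/2b +461.538ms=3/2b
5) 1846.154ms=6b +461.538ms=3/2b
6) 2307.692ms=15/2b +230.769ms=3/4b
7) 2538.462ms=33/4b +230.769ms=3/4b
Σ=9b of 9 (195bpm 3/8) — PASS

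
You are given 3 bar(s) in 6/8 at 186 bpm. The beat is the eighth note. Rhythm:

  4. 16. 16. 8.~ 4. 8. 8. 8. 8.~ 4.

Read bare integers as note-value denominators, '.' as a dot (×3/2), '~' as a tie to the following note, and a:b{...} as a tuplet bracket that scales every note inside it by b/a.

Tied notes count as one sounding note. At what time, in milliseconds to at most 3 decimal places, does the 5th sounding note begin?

1. 0.0ms @ 0 + 967.742ms (3)
2. 967.742ms @ 3 + 241.935ms (3/4)
3. 1209.677ms @ 15/4 + 241.935ms (3/4)
4. 1451.613ms @ 9/2 + 1451.613ms (9/2)
5. 2903.226ms @ 9 + 483.871ms (3/2)
6. 3387.097ms @ 21/2 + 483.871ms (3/2)
7. 3870.968ms @ 12 + 483.871ms (3/2)
8. 4354.839ms @ 27/2 + 1451.613ms (9/2)

note 5 onset = 9b = 2903.226ms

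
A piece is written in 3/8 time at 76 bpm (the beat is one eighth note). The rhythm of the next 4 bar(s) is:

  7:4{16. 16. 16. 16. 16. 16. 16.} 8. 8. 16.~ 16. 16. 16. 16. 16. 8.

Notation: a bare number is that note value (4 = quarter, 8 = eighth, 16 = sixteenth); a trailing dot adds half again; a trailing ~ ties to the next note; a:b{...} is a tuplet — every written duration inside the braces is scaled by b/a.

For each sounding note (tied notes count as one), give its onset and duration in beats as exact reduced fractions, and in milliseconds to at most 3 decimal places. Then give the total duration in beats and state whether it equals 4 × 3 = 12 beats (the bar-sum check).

1) 0.0ms=0b +338.346ms=3/7b
2) 338.346ms=3/7b +338.346ms=3/7b
3) 676.692ms=6/7b +338.346ms=3/7b
4) 1015.038ms=9/7b +338.346ms=3/7b
5) 1353.383ms=12/7b +338.346ms=3/7b
6) 1691.729ms=15/7b +338.346ms=3/7b
7) 2030.075ms=18/7b +338.346ms=3/7b
8) 2368.421ms=3b +1184.211ms=3/2b
9) 3552.632ms=9/2b +1184.211ms=3/2b
10) 4736.842ms=6b +1184.211ms=3/2b
11) 5921.053ms=15/2b +592.105ms=3/4b
12) 6513.158ms=33/4b +592.105ms=3/4b
13) 7105.263ms=9b +592.105ms=3/4b
14) 7697.368ms=39/4b +592.105ms=3/4b
15) 8289.474ms=21/2b +1184.211ms=3/2b
Σ=12b of 12 (76bpm 3/8) — PASS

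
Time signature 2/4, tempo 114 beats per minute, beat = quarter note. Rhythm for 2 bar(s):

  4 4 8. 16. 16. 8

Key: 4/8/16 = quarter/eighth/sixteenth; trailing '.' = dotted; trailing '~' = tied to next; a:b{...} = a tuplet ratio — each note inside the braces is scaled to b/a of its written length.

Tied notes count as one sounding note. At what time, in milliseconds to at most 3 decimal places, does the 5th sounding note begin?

note 5 onset = 25/8b = 1644.737ms

1. 0.0ms @ 0 + 526.316ms (1)
2. 526.316ms @ 1 + 526.316ms (1)
3. 1052.632ms @ 2 + 394.737ms (3/4)
4. 1447.368ms @ 11/4 + 197.368ms (3/8)
5. 1644.737ms @ 25/8 + 197.368ms (3/8)
6. 1842.105ms @ 7/2 + 263.158ms (1/2)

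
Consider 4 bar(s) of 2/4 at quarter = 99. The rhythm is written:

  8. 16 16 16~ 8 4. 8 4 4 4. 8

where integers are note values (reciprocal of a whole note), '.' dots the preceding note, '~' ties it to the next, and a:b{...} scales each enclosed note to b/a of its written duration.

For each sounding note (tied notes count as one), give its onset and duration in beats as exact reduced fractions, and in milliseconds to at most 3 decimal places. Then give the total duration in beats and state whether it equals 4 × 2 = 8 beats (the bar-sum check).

1) 0.0ms=0b +454.545ms=3/4b
2) 454.545ms=3/4b +151.515ms=1/4b
3) 606.061ms=1b +151.515ms=1/4b
4) 757.576ms=5/4b +454.545ms=3/4b
5) 1212.121ms=2b +909.091ms=3/2b
6) 2121.212ms=7/2b +303.03ms=1/2b
7) 2424.242ms=4b +606.061ms=1b
8) 3030.303ms=5b +606.061ms=1b
9) 3636.364ms=6b +909.091ms=3/2b
10) 4545.455ms=15/2b +303.03ms=1/2b
Σ=8b of 8 (99bpm 2/4) — PASS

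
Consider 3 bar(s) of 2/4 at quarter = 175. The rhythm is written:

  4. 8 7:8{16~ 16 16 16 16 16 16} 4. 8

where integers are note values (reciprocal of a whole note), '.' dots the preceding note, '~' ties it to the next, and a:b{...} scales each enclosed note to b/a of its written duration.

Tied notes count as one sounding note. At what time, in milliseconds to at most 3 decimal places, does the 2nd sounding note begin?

1. 0.0ms @ 0 + 514.286ms (3/2)
2. 514.286ms @ 3/2 + 171.429ms (1/2)
3. 685.714ms @ 2 + 195.918ms (4/7)
4. 881.633ms @ 18/7 + 97.959ms (2/7)
5. 979.592ms @ 20/7 + 97.959ms (2/7)
6. 1077.551ms @ 22/7 + 97.959ms (2/7)
7. 1175.51ms @ 24/7 + 97.959ms (2/7)
8. 1273.469ms @ 26/7 + 97.959ms (2/7)
9. 1371.429ms @ 4 + 514.286ms (3/2)
10. 1885.714ms @ 11/2 + 171.429ms (1/2)

note 2 onset = 3/2b = 514.286ms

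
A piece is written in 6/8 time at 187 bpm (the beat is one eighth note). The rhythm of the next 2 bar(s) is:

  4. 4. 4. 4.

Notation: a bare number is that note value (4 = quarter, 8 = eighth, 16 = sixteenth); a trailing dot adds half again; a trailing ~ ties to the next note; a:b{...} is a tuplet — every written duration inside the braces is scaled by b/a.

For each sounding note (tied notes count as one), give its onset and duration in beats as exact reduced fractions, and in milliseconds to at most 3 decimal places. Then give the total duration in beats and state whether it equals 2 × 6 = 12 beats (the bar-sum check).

1) 0.0ms=0b +962.567ms=3b
2) 962.567ms=3b +962.567ms=3b
3) 1925.134ms=6b +962.567ms=3b
4) 2887.701ms=9b +962.567ms=3b
Σ=12b of 12 (187bpm 6/8) — PASS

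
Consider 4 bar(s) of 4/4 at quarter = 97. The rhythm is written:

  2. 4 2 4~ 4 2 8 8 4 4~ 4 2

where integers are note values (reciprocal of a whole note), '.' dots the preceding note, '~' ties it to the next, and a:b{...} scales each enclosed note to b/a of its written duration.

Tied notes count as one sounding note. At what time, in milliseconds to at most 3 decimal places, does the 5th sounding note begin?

note 5 onset = 8b = 4948.454ms

1. 0.0ms @ 0 + 1855.67ms (3)
2. 1855.67ms @ 3 + 618.557ms (1)
3. 2474.227ms @ 4 + 1237.113ms (2)
4. 3711.34ms @ 6 + 1237.113ms (2)
5. 4948.454ms @ 8 + 1237.113ms (2)
6. 6185.567ms @ 10 + 309.278ms (1/2)
7. 6494.845ms @ 21/2 + 309.278ms (1/2)
8. 6804.124ms @ 11 + 618.557ms (1)
9. 7422.68ms @ 12 + 1237.113ms (2)
10. 8659.794ms @ 14 + 1237.113ms (2)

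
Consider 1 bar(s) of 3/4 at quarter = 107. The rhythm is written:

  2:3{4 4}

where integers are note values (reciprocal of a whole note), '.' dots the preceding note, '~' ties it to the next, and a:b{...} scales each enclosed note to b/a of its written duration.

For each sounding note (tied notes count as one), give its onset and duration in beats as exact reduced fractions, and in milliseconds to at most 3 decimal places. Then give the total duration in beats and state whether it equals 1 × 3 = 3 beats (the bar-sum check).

1) 0.0ms=0b +841.121ms=3/2b
2) 841.121ms=3/2b +841.121ms=3/2b
Σ=3b of 3 (107bpm 3/4) — PASS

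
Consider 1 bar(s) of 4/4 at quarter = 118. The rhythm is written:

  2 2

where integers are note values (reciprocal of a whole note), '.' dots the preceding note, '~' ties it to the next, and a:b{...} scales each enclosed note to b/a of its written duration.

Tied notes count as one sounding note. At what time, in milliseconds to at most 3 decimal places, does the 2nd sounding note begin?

note 2 onset = 2b = 1016.949ms

1. 0.0ms @ 0 + 1016.949ms (2)
2. 1016.949ms @ 2 + 1016.949ms (2)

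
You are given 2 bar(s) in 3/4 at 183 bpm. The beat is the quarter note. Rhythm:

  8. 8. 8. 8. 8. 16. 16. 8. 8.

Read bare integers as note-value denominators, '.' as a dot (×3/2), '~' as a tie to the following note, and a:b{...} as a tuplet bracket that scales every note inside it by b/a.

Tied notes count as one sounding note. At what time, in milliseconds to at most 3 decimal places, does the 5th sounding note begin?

note 5 onset = 3b = 983.607ms

1. 0.0ms @ 0 + 245.902ms (3/4)
2. 245.902ms @ 3/4 + 245.902ms (3/4)
3. 491.803ms @ 3/2 + 245.902ms (3/4)
4. 737.705ms @ 9/4 + 245.902ms (3/4)
5. 983.607ms @ 3 + 245.902ms (3/4)
6. 1229.508ms @ 15/4 + 122.951ms (3/8)
7. 1352.459ms @ 33/8 + 122.951ms (3/8)
8. 1475.41ms @ 9/2 + 245.902ms (3/4)
9. 1721.311ms @ 21/4 + 245.902ms (3/4)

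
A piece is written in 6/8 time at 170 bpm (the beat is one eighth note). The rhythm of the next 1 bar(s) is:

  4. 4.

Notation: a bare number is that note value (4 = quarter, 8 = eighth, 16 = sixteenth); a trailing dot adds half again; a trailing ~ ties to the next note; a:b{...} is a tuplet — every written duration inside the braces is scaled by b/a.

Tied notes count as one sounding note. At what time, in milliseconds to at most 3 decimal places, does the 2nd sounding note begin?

1. 0.0ms @ 0 + 1058.824ms (3)
2. 1058.824ms @ 3 + 1058.824ms (3)

note 2 onset = 3b = 1058.824ms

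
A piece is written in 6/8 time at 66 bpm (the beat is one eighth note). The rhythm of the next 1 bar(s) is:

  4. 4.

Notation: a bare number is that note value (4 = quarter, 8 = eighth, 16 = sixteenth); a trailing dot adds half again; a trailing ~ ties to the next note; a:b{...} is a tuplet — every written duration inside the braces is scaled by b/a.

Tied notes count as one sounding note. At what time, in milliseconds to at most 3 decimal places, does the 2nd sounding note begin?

note 2 onset = 3b = 2727.273ms

1. 0.0ms @ 0 + 2727.273ms (3)
2. 2727.273ms @ 3 + 2727.273ms (3)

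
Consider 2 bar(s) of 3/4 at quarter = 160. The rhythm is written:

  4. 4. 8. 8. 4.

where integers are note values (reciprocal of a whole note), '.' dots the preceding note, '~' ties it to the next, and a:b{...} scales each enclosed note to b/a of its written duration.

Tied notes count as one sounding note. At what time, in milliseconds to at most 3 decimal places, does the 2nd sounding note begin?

note 2 onset = 3/2b = 562.5ms

1. 0.0ms @ 0 + 562.5ms (3/2)
2. 562.5ms @ 3/2 + 562.5ms (3/2)
3. 1125.0ms @ 3 + 281.25ms (3/4)
4. 1406.25ms @ 15/4 + 281.25ms (3/4)
5. 1687.5ms @ 9/2 + 562.5ms (3/2)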